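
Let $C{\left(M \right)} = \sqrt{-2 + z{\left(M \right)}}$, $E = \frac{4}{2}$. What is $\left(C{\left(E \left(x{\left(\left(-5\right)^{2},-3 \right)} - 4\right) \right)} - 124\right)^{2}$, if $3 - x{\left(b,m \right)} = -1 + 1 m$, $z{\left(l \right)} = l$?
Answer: $14884$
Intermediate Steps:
$E = 2$ ($E = 4 \cdot \frac{1}{2} = 2$)
$x{\left(b,m \right)} = 4 - m$ ($x{\left(b,m \right)} = 3 - \left(-1 + 1 m\right) = 3 - \left(-1 + m\right) = 4 - m$)
$C{\left(M \right)} = \sqrt{-2 + M}$
$\left(C{\left(E \left(x{\left(\left(-5\right)^{2},-3 \right)} - 4\right) \right)} - 124\right)^{2} = \left(\sqrt{-2 + 2 \left(\left(4 - -3\right) - 4\right)} - 124\right)^{2} = \left(\sqrt{-2 + 2 \left(\left(4 + 3\right) - 4\right)} - 124\right)^{2} = \left(\sqrt{-2 + 2 \left(7 - 4\right)} - 124\right)^{2} = \left(\sqrt{-2 + 2 \cdot 3} - 124\right)^{2} = \left(\sqrt{-2 + 6} - 124\right)^{2} = \left(\sqrt{4} - 124\right)^{2} = \left(2 - 124\right)^{2} = \left(-122\right)^{2} = 14884$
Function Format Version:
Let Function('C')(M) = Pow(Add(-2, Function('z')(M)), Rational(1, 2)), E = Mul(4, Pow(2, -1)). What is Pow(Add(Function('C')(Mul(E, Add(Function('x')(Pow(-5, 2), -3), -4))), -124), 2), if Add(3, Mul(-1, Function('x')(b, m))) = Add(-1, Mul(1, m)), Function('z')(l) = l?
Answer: 14884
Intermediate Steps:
E = 2 (E = Mul(4, Rational(1, 2)) = 2)
Function('x')(b, m) = Add(4, Mul(-1, m)) (Function('x')(b, m) = Add(3, Mul(-1, Add(-1, Mul(1, m)))) = Add(3, Mul(-1, Add(-1, m))) = Add(3, Add(1, Mul(-1, m))) = Add(4, Mul(-1, m)))
Function('C')(M) = Pow(Add(-2, M), Rational(1, 2))
Pow(Add(Function('C')(Mul(E, Add(Function('x')(Pow(-5, 2), -3), -4))), -124), 2) = Pow(Add(Pow(Add(-2, Mul(2, Add(Add(4, Mul(-1, -3)), -4))), Rational(1, 2)), -124), 2) = Pow(Add(Pow(Add(-2, Mul(2, Add(Add(4, 3), -4))), Rational(1, 2)), -124), 2) = Pow(Add(Pow(Add(-2, Mul(2, Add(7, -4))), Rational(1, 2)), -124), 2) = Pow(Add(Pow(Add(-2, Mul(2, 3)), Rational(1, 2)), -124), 2) = Pow(Add(Pow(Add(-2, 6), Rational(1, 2)), -124), 2) = Pow(Add(Pow(4, Rational(1, 2)), -124), 2) = Pow(Add(2, -124), 2) = Pow(-122, 2) = 14884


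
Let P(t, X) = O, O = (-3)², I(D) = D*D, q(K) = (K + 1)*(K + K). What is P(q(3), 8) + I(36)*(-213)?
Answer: -276039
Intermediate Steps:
q(K) = 2*K*(1 + K) (q(K) = (1 + K)*(2*K) = 2*K*(1 + K))
I(D) = D²
O = 9
P(t, X) = 9
P(q(3), 8) + I(36)*(-213) = 9 + 36²*(-213) = 9 + 1296*(-213) = 9 - 276048 = -276039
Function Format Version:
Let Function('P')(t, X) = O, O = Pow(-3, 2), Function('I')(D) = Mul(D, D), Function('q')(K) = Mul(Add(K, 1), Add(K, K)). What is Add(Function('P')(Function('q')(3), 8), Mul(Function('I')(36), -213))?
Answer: -276039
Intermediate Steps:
Function('q')(K) = Mul(2, K, Add(1, K)) (Function('q')(K) = Mul(Add(1, K), Mul(2, K)) = Mul(2, K, Add(1, K)))
Function('I')(D) = Pow(D, 2)
O = 9
Function('P')(t, X) = 9
Add(Function('P')(Function('q')(3), 8), Mul(Function('I')(36), -213)) = Add(9, Mul(Pow(36, 2), -213)) = Add(9, Mul(1296, -213)) = Add(9, -276048) = -276039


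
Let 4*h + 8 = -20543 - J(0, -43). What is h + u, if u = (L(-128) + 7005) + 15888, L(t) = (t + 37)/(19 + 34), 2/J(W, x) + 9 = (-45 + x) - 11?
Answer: 203242499/11448 ≈ 17754.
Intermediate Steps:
J(W, x) = 2/(-65 + x) (J(W, x) = 2/(-9 + ((-45 + x) - 11)) = 2/(-9 + (-56 + x)) = 2/(-65 + x))
L(t) = 37/53 + t/53 (L(t) = (37 + t)/53 = (37 + t)*(1/53) = 37/53 + t/53)
h = -1109753/216 (h = -2 + (-20543 - 2/(-65 - 43))/4 = -2 + (-20543 - 2/(-108))/4 = -2 + (-20543 - 2*(-1)/108)/4 = -2 + (-20543 - 1*(-1/54))/4 = -2 + (-20543 + 1/54)/4 = -2 + (1/4)*(-1109321/54) = -2 - 1109321/216 = -1109753/216 ≈ -5137.7)
u = 1213238/53 (u = ((37/53 + (1/53)*(-128)) + 7005) + 15888 = ((37/53 - 128/53) + 7005) + 15888 = (-91/53 + 7005) + 15888 = 371174/53 + 15888 = 1213238/53 ≈ 22891.)
h + u = -1109753/216 + 1213238/53 = 203242499/11448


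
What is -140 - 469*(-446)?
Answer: 209034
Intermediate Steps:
-140 - 469*(-446) = -140 + 209174 = 209034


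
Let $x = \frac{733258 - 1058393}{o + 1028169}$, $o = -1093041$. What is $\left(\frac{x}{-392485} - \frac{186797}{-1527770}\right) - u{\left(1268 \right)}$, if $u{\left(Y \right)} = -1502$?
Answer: $\frac{5843103905256943309}{3889899031776840} \approx 1502.1$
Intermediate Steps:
$x = \frac{325135}{64872}$ ($x = \frac{733258 - 1058393}{-1093041 + 1028169} = - \frac{325135}{-64872} = \left(-325135\right) \left(- \frac{1}{64872}\right) = \frac{325135}{64872} \approx 5.0119$)
$\left(\frac{x}{-392485} - \frac{186797}{-1527770}\right) - u{\left(1268 \right)} = \left(\frac{325135}{64872 \left(-392485\right)} - \frac{186797}{-1527770}\right) - -1502 = \left(\frac{325135}{64872} \left(- \frac{1}{392485}\right) - - \frac{186797}{1527770}\right) + 1502 = \left(- \frac{65027}{5092257384} + \frac{186797}{1527770}\right) + 1502 = \frac{475559528129629}{3889899031776840} + 1502 = \frac{5843103905256943309}{3889899031776840}$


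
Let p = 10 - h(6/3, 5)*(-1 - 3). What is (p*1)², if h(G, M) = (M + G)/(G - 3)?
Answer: 324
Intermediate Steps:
h(G, M) = (G + M)/(-3 + G)
p = -18 (p = 10 - (6/3 + 5)/(-3 + 6/3)*(-1 - 3) = 10 - (6*(⅓) + 5)/(-3 + 6*(⅓))*(-4) = 10 - (2 + 5)/(-3 + 2)*(-4) = 10 - 7/(-1)*(-4) = 10 - (-1*7)*(-4) = 10 - (-7)*(-4) = 10 - 1*28 = 10 - 28 = -18)
(p*1)² = (-18*1)² = (-18)² = 324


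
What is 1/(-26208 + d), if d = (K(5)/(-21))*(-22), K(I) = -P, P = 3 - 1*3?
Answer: -1/26208 ≈ -3.8156e-5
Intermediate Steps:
P = 0 (P = 3 - 3 = 0)
K(I) = 0 (K(I) = -1*0 = 0)
d = 0 (d = (0/(-21))*(-22) = -1/21*0*(-22) = 0*(-22) = 0)
1/(-26208 + d) = 1/(-26208 + 0) = 1/(-26208) = -1/26208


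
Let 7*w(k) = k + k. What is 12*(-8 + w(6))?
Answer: -528/7 ≈ -75.429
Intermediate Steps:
w(k) = 2*k/7 (w(k) = (k + k)/7 = (2*k)/7 = 2*k/7)
12*(-8 + w(6)) = 12*(-8 + (2/7)*6) = 12*(-8 + 12/7) = 12*(-44/7) = -528/7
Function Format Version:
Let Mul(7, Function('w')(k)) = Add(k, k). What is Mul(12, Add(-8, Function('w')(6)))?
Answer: Rational(-528, 7) ≈ -75.429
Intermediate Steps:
Function('w')(k) = Mul(Rational(2, 7), k) (Function('w')(k) = Mul(Rational(1, 7), Add(k, k)) = Mul(Rational(1, 7), Mul(2, k)) = Mul(Rational(2, 7), k))
Mul(12, Add(-8, Function('w')(6))) = Mul(12, Add(-8, Mul(Rational(2, 7), 6))) = Mul(12, Add(-8, Rational(12, 7))) = Mul(12, Rational(-44, 7)) = Rational(-528, 7)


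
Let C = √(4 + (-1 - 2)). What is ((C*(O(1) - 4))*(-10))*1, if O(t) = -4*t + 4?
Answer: 40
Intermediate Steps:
O(t) = 4 - 4*t
C = 1 (C = √(4 - 3) = √1 = 1)
((C*(O(1) - 4))*(-10))*1 = ((1*((4 - 4*1) - 4))*(-10))*1 = ((1*((4 - 4) - 4))*(-10))*1 = ((1*(0 - 4))*(-10))*1 = ((1*(-4))*(-10))*1 = -4*(-10)*1 = 40*1 = 40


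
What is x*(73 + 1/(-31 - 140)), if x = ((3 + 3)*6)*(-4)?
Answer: -199712/19 ≈ -10511.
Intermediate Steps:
x = -144 (x = (6*6)*(-4) = 36*(-4) = -144)
x*(73 + 1/(-31 - 140)) = -144*(73 + 1/(-31 - 140)) = -144*(73 + 1/(-171)) = -144*(73 - 1/171) = -144*12482/171 = -199712/19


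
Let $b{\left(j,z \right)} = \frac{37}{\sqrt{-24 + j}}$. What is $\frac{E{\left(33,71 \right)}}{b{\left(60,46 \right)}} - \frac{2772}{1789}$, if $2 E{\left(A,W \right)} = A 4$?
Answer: $\frac{605880}{66193} \approx 9.1532$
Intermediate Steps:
$E{\left(A,W \right)} = 2 A$ ($E{\left(A,W \right)} = \frac{A 4}{2} = \frac{4 A}{2} = 2 A$)
$b{\left(j,z \right)} = \frac{37}{\sqrt{-24 + j}}$
$\frac{E{\left(33,71 \right)}}{b{\left(60,46 \right)}} - \frac{2772}{1789} = \frac{2 \cdot 33}{37 \frac{1}{\sqrt{-24 + 60}}} - \frac{2772}{1789} = \frac{66}{37 \frac{1}{\sqrt{36}}} - \frac{2772}{1789} = \frac{66}{37 \cdot \frac{1}{6}} - \frac{2772}{1789} = \frac{66}{\frac{37}{6}} - \frac{2772}{1789} = 66 \cdot \frac{6}{37} - \frac{2772}{1789} = \frac{396}{37} - \frac{2772}{1789} = \frac{605880}{66193}$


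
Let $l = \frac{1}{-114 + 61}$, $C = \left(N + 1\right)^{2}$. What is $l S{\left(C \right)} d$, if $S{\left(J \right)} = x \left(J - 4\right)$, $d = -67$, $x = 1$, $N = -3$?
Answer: $0$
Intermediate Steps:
$C = 4$ ($C = \left(-3 + 1\right)^{2} = \left(-2\right)^{2} = 4$)
$l = - \frac{1}{53}$ ($l = \frac{1}{-53} = - \frac{1}{53} \approx -0.018868$)
$S{\left(J \right)} = -4 + J$ ($S{\left(J \right)} = 1 \left(J - 4\right) = 1 \left(-4 + J\right) = -4 + J$)
$l S{\left(C \right)} d = - \frac{-4 + 4}{53} \left(-67\right) = \left(- \frac{1}{53}\right) 0 \left(-67\right) = 0 \left(-67\right) = 0$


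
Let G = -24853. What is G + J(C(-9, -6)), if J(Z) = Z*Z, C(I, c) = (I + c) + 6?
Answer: -24772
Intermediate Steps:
C(I, c) = 6 + I + c
J(Z) = Z**2
G + J(C(-9, -6)) = -24853 + (6 - 9 - 6)**2 = -24853 + (-9)**2 = -24853 + 81 = -24772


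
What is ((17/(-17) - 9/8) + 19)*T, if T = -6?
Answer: -405/4 ≈ -101.25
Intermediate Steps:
((17/(-17) - 9/8) + 19)*T = ((17/(-17) - 9/8) + 19)*(-6) = ((17*(-1/17) - 9*1/8) + 19)*(-6) = ((-1 - 9/8) + 19)*(-6) = (-17/8 + 19)*(-6) = (135/8)*(-6) = -405/4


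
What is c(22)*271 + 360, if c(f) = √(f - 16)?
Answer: 360 + 271*√6 ≈ 1023.8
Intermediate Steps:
c(f) = √(-16 + f)
c(22)*271 + 360 = √(-16 + 22)*271 + 360 = √6*271 + 360 = 271*√6 + 360 = 360 + 271*√6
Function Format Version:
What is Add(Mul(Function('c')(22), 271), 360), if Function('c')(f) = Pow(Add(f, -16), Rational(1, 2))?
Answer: Add(360, Mul(271, Pow(6, Rational(1, 2)))) ≈ 1023.8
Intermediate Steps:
Function('c')(f) = Pow(Add(-16, f), Rational(1, 2))
Add(Mul(Function('c')(22), 271), 360) = Add(Mul(Pow(Add(-16, 22), Rational(1, 2)), 271), 360) = Add(Mul(Pow(6, Rational(1, 2)), 271), 360) = Add(Mul(271, Pow(6, Rational(1, 2))), 360) = Add(360, Mul(271, Pow(6, Rational(1, 2))))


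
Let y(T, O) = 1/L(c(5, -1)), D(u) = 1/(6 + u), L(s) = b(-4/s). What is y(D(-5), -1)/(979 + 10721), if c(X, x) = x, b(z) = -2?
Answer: -1/23400 ≈ -4.2735e-5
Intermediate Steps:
L(s) = -2
y(T, O) = -1/2 (y(T, O) = 1/(-2) = -1/2)
y(D(-5), -1)/(979 + 10721) = -1/(2*(979 + 10721)) = -1/2/11700 = -1/2*1/11700 = -1/23400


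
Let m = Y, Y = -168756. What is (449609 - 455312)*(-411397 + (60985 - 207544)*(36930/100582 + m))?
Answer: -7093444741341243306/50291 ≈ -1.4105e+14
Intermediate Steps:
m = -168756
(449609 - 455312)*(-411397 + (60985 - 207544)*(36930/100582 + m)) = (449609 - 455312)*(-411397 + (60985 - 207544)*(36930/100582 - 168756)) = -5703*(-411397 - 146559*(36930*(1/100582) - 168756)) = -5703*(-411397 - 146559*(18465/50291 - 168756)) = -5703*(-411397 - 146559*(-8486889531/50291)) = -5703*(-411397 + 1243830042773829/50291) = -5703*1243809353207302/50291 = -7093444741341243306/50291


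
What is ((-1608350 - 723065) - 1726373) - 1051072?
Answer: -5108860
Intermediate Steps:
((-1608350 - 723065) - 1726373) - 1051072 = (-2331415 - 1726373) - 1051072 = -4057788 - 1051072 = -5108860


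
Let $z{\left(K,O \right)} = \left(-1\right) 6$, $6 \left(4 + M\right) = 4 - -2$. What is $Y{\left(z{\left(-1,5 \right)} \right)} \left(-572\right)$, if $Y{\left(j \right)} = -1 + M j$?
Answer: $-9724$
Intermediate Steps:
$M = -3$ ($M = -4 + \frac{4 - -2}{6} = -4 + \frac{4 + 2}{6} = -4 + \frac{1}{6} \cdot 6 = -4 + 1 = -3$)
$z{\left(K,O \right)} = -6$
$Y{\left(j \right)} = -1 - 3 j$
$Y{\left(z{\left(-1,5 \right)} \right)} \left(-572\right) = \left(-1 - -18\right) \left(-572\right) = \left(-1 + 18\right) \left(-572\right) = 17 \left(-572\right) = -9724$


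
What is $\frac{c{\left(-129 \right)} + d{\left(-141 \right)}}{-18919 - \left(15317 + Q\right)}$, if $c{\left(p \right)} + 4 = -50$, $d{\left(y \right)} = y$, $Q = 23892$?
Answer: $\frac{65}{19376} \approx 0.0033547$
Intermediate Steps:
$c{\left(p \right)} = -54$ ($c{\left(p \right)} = -4 - 50 = -54$)
$\frac{c{\left(-129 \right)} + d{\left(-141 \right)}}{-18919 - \left(15317 + Q\right)} = \frac{-54 - 141}{-18919 - 39209} = - \frac{195}{-18919 - 39209} = - \frac{195}{-58128} = \left(-195\right) \left(- \frac{1}{58128}\right) = \frac{65}{19376}$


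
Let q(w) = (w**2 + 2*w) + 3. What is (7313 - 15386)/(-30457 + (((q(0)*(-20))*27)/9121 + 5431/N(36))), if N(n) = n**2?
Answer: 95429447568/359979156281 ≈ 0.26510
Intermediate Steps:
q(w) = 3 + w**2 + 2*w
(7313 - 15386)/(-30457 + (((q(0)*(-20))*27)/9121 + 5431/N(36))) = (7313 - 15386)/(-30457 + ((((3 + 0**2 + 2*0)*(-20))*27)/9121 + 5431/(36**2))) = -8073/(-30457 + ((((3 + 0 + 0)*(-20))*27)*(1/9121) + 5431/1296)) = -8073/(-30457 + (((3*(-20))*27)*(1/9121) + 5431*(1/1296))) = -8073/(-30457 + (-60*27*(1/9121) + 5431/1296)) = -8073/(-30457 + (-1620*1/9121 + 5431/1296)) = -8073/(-30457 + (-1620/9121 + 5431/1296)) = -8073/(-30457 + 47436631/11820816) = -8073/(-359979156281/11820816) = -8073*(-11820816/359979156281) = 95429447568/359979156281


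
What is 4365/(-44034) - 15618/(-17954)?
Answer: 101558967/131764406 ≈ 0.77076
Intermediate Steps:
4365/(-44034) - 15618/(-17954) = 4365*(-1/44034) - 15618*(-1/17954) = -1455/14678 + 7809/8977 = 101558967/131764406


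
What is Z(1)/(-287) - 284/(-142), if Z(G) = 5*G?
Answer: 569/287 ≈ 1.9826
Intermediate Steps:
Z(1)/(-287) - 284/(-142) = (5*1)/(-287) - 284/(-142) = 5*(-1/287) - 284*(-1/142) = -5/287 + 2 = 569/287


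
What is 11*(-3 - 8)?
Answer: -121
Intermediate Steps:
11*(-3 - 8) = 11*(-11) = -121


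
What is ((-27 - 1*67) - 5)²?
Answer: 9801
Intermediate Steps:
((-27 - 1*67) - 5)² = ((-27 - 67) - 5)² = (-94 - 5)² = (-99)² = 9801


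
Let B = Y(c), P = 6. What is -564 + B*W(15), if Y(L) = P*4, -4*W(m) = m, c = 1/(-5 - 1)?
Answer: -654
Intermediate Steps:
c = -⅙ (c = 1/(-6) = -⅙ ≈ -0.16667)
W(m) = -m/4
Y(L) = 24 (Y(L) = 6*4 = 24)
B = 24
-564 + B*W(15) = -564 + 24*(-¼*15) = -564 + 24*(-15/4) = -564 - 90 = -654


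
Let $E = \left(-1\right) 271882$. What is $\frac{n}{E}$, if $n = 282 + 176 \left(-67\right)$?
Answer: $\frac{5755}{135941} \approx 0.042335$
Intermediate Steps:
$E = -271882$
$n = -11510$ ($n = 282 - 11792 = -11510$)
$\frac{n}{E} = - \frac{11510}{-271882} = \left(-11510\right) \left(- \frac{1}{271882}\right) = \frac{5755}{135941}$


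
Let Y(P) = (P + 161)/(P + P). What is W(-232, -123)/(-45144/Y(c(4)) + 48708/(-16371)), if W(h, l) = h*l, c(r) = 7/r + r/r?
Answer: -2833256210/150843121 ≈ -18.783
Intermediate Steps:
c(r) = 1 + 7/r (c(r) = 7/r + 1 = 1 + 7/r)
Y(P) = (161 + P)/(2*P) (Y(P) = (161 + P)/((2*P)) = (161 + P)*(1/(2*P)) = (161 + P)/(2*P))
W(-232, -123)/(-45144/Y(c(4)) + 48708/(-16371)) = (-232*(-123))/(-45144*(7 + 4)/(2*(161 + (7 + 4)/4)) + 48708/(-16371)) = 28536/(-45144*11/(2*(161 + (1/4)*11)) + 48708*(-1/16371)) = 28536/(-45144*11/(2*(161 + 11/4)) - 5412/1819) = 28536/(-45144/((1/2)*(4/11)*(655/4)) - 5412/1819) = 28536/(-45144/655/22 - 5412/1819) = 28536/(-45144*22/655 - 5412/1819) = 28536/(-993168/655 - 5412/1819) = 28536/(-1810117452/1191445) = 28536*(-1191445/1810117452) = -2833256210/150843121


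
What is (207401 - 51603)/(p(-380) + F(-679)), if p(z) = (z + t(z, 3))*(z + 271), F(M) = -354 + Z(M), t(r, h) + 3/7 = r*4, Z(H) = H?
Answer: 545293/721398 ≈ 0.75588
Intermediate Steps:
t(r, h) = -3/7 + 4*r (t(r, h) = -3/7 + r*4 = -3/7 + 4*r)
F(M) = -354 + M
p(z) = (271 + z)*(-3/7 + 5*z) (p(z) = (z + (-3/7 + 4*z))*(z + 271) = (-3/7 + 5*z)*(271 + z) = (271 + z)*(-3/7 + 5*z))
(207401 - 51603)/(p(-380) + F(-679)) = (207401 - 51603)/((-813/7 + 5*(-380)² + (9482/7)*(-380)) + (-354 - 679)) = 155798/((-813/7 + 5*144400 - 3603160/7) - 1033) = 155798/((-813/7 + 722000 - 3603160/7) - 1033) = 155798/(1450027/7 - 1033) = 155798/(1442796/7) = 155798*(7/1442796) = 545293/721398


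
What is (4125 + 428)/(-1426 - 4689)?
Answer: -4553/6115 ≈ -0.74456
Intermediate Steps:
(4125 + 428)/(-1426 - 4689) = 4553/(-6115) = 4553*(-1/6115) = -4553/6115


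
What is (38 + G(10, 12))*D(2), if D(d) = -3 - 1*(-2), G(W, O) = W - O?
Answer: -36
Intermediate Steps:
D(d) = -1 (D(d) = -3 + 2 = -1)
(38 + G(10, 12))*D(2) = (38 + (10 - 1*12))*(-1) = (38 + (10 - 12))*(-1) = (38 - 2)*(-1) = 36*(-1) = -36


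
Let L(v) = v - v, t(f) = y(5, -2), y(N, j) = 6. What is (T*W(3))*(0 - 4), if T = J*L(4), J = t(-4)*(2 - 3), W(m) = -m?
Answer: 0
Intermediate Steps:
t(f) = 6
L(v) = 0
J = -6 (J = 6*(2 - 3) = 6*(-1) = -6)
T = 0 (T = -6*0 = 0)
(T*W(3))*(0 - 4) = (0*(-1*3))*(0 - 4) = (0*(-3))*(-4) = 0*(-4) = 0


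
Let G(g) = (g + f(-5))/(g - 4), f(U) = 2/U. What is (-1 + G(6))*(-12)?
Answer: -108/5 ≈ -21.600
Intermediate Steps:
G(g) = (-⅖ + g)/(-4 + g) (G(g) = (g + 2/(-5))/(g - 4) = (g + 2*(-⅕))/(-4 + g) = (g - ⅖)/(-4 + g) = (-⅖ + g)/(-4 + g))
(-1 + G(6))*(-12) = (-1 + (-⅖ + 6)/(-4 + 6))*(-12) = (-1 + (28/5)/2)*(-12) = (-1 + (½)*(28/5))*(-12) = (-1 + 14/5)*(-12) = (9/5)*(-12) = -108/5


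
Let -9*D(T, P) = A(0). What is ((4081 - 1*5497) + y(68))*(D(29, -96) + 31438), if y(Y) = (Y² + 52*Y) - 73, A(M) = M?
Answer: 209722898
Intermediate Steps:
y(Y) = -73 + Y² + 52*Y
D(T, P) = 0 (D(T, P) = -⅑*0 = 0)
((4081 - 1*5497) + y(68))*(D(29, -96) + 31438) = ((4081 - 1*5497) + (-73 + 68² + 52*68))*(0 + 31438) = ((4081 - 5497) + (-73 + 4624 + 3536))*31438 = (-1416 + 8087)*31438 = 6671*31438 = 209722898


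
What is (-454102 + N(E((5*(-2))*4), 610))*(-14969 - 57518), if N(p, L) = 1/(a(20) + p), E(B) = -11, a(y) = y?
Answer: 296248352579/9 ≈ 3.2916e+10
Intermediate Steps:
N(p, L) = 1/(20 + p)
(-454102 + N(E((5*(-2))*4), 610))*(-14969 - 57518) = (-454102 + 1/(20 - 11))*(-14969 - 57518) = (-454102 + 1/9)*(-72487) = (-454102 + ⅑)*(-72487) = -4086917/9*(-72487) = 296248352579/9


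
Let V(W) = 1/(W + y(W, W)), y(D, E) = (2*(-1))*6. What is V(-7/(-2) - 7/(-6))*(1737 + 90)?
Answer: -5481/22 ≈ -249.14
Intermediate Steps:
y(D, E) = -12 (y(D, E) = -2*6 = -12)
V(W) = 1/(-12 + W) (V(W) = 1/(W - 12) = 1/(-12 + W))
V(-7/(-2) - 7/(-6))*(1737 + 90) = (1737 + 90)/(-12 + (-7/(-2) - 7/(-6))) = 1827/(-12 + (-7*(-1/2) - 7*(-1/6))) = 1827/(-12 + (7/2 + 7/6)) = 1827/(-12 + 14/3) = 1827/(-22/3) = -3/22*1827 = -5481/22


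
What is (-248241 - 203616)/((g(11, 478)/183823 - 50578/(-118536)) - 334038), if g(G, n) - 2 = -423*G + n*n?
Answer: 447536489767668/330842408251031 ≈ 1.3527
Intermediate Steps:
g(G, n) = 2 + n² - 423*G (g(G, n) = 2 + (-423*G + n*n) = 2 + (-423*G + n²) = 2 + (n² - 423*G) = 2 + n² - 423*G)
(-248241 - 203616)/((g(11, 478)/183823 - 50578/(-118536)) - 334038) = (-248241 - 203616)/(((2 + 478² - 423*11)/183823 - 50578/(-118536)) - 334038) = -451857/(((2 + 228484 - 4653)*(1/183823) - 50578*(-1/118536)) - 334038) = -451857/((223833*(1/183823) + 2299/5388) - 334038) = -451857/((223833/183823 + 2299/5388) - 334038) = -451857/(1628621281/990438324 - 334038) = -451857/(-330842408251031/990438324) = -451857*(-990438324/330842408251031) = 447536489767668/330842408251031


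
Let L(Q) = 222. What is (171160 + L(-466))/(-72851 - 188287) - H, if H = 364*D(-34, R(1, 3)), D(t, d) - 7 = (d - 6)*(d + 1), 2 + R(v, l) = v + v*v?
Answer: -47612807/130569 ≈ -364.66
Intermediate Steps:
R(v, l) = -2 + v + v² (R(v, l) = -2 + (v + v*v) = -2 + (v + v²) = -2 + v + v²)
D(t, d) = 7 + (1 + d)*(-6 + d) (D(t, d) = 7 + (d - 6)*(d + 1) = 7 + (-6 + d)*(1 + d) = 7 + (1 + d)*(-6 + d))
H = 364 (H = 364*(1 + (-2 + 1 + 1²)² - 5*(-2 + 1 + 1²)) = 364*(1 + (-2 + 1 + 1)² - 5*(-2 + 1 + 1)) = 364*(1 + 0² - 5*0) = 364*(1 + 0 + 0) = 364*1 = 364)
(171160 + L(-466))/(-72851 - 188287) - H = (171160 + 222)/(-72851 - 188287) - 1*364 = 171382/(-261138) - 364 = 171382*(-1/261138) - 364 = -85691/130569 - 364 = -47612807/130569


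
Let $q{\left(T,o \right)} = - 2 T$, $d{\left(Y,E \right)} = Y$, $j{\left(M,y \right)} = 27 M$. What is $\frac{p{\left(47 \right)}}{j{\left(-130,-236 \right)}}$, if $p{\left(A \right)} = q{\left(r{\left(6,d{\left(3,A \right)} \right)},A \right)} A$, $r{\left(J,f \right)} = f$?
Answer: $\frac{47}{585} \approx 0.080342$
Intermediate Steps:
$p{\left(A \right)} = - 6 A$ ($p{\left(A \right)} = \left(-2\right) 3 A = - 6 A$)
$\frac{p{\left(47 \right)}}{j{\left(-130,-236 \right)}} = \frac{\left(-6\right) 47}{27 \left(-130\right)} = - \frac{282}{-3510} = \left(-282\right) \left(- \frac{1}{3510}\right) = \frac{47}{585}$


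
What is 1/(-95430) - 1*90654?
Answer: -8651111221/95430 ≈ -90654.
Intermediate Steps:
1/(-95430) - 1*90654 = -1/95430 - 90654 = -8651111221/95430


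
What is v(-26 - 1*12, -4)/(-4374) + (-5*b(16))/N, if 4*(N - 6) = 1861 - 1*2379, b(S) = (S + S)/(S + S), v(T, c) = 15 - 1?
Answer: 20141/540189 ≈ 0.037285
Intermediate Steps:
v(T, c) = 14
b(S) = 1 (b(S) = (2*S)/((2*S)) = (2*S)*(1/(2*S)) = 1)
N = -247/2 (N = 6 + (1861 - 1*2379)/4 = 6 + (1861 - 2379)/4 = 6 + (1/4)*(-518) = 6 - 259/2 = -247/2 ≈ -123.50)
v(-26 - 1*12, -4)/(-4374) + (-5*b(16))/N = 14/(-4374) + (-5*1)/(-247/2) = 14*(-1/4374) - 5*(-2/247) = -7/2187 + 10/247 = 20141/540189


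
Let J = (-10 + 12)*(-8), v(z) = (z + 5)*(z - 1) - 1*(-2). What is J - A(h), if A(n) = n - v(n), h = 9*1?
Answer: 89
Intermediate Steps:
v(z) = 2 + (-1 + z)*(5 + z) (v(z) = (5 + z)*(-1 + z) + 2 = (-1 + z)*(5 + z) + 2 = 2 + (-1 + z)*(5 + z))
h = 9
A(n) = 3 - n**2 - 3*n (A(n) = n - (-3 + n**2 + 4*n) = n + (3 - n**2 - 4*n) = 3 - n**2 - 3*n)
J = -16 (J = 2*(-8) = -16)
J - A(h) = -16 - (3 - 1*9**2 - 3*9) = -16 - (3 - 1*81 - 27) = -16 - (3 - 81 - 27) = -16 - 1*(-105) = -16 + 105 = 89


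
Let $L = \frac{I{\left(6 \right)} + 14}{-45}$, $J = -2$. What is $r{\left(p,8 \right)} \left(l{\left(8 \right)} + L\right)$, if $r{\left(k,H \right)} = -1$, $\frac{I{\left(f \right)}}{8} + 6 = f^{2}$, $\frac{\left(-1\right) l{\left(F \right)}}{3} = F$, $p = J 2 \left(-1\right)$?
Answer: $\frac{1334}{45} \approx 29.644$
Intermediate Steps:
$p = 4$ ($p = \left(-2\right) 2 \left(-1\right) = \left(-4\right) \left(-1\right) = 4$)
$l{\left(F \right)} = - 3 F$
$I{\left(f \right)} = -48 + 8 f^{2}$
$L = - \frac{254}{45}$ ($L = \frac{\left(-48 + 8 \cdot 6^{2}\right) + 14}{-45} = \left(\left(-48 + 8 \cdot 36\right) + 14\right) \left(- \frac{1}{45}\right) = \left(\left(-48 + 288\right) + 14\right) \left(- \frac{1}{45}\right) = \left(240 + 14\right) \left(- \frac{1}{45}\right) = 254 \left(- \frac{1}{45}\right) = - \frac{254}{45} \approx -5.6444$)
$r{\left(p,8 \right)} \left(l{\left(8 \right)} + L\right) = - (\left(-3\right) 8 - \frac{254}{45}) = - (-24 - \frac{254}{45}) = \left(-1\right) \left(- \frac{1334}{45}\right) = \frac{1334}{45}$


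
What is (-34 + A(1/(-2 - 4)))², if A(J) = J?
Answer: 42025/36 ≈ 1167.4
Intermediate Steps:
(-34 + A(1/(-2 - 4)))² = (-34 + 1/(-2 - 4))² = (-34 + 1/(-6))² = (-34 - ⅙)² = (-205/6)² = 42025/36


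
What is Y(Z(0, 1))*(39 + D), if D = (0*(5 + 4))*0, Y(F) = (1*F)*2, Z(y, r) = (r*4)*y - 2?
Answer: -156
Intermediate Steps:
Z(y, r) = -2 + 4*r*y (Z(y, r) = (4*r)*y - 2 = 4*r*y - 2 = -2 + 4*r*y)
Y(F) = 2*F (Y(F) = F*2 = 2*F)
D = 0 (D = (0*9)*0 = 0*0 = 0)
Y(Z(0, 1))*(39 + D) = (2*(-2 + 4*1*0))*(39 + 0) = (2*(-2 + 0))*39 = (2*(-2))*39 = -4*39 = -156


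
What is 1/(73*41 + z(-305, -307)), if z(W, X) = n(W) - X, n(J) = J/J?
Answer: 1/3301 ≈ 0.00030294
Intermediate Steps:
n(J) = 1
z(W, X) = 1 - X
1/(73*41 + z(-305, -307)) = 1/(73*41 + (1 - 1*(-307))) = 1/(2993 + (1 + 307)) = 1/(2993 + 308) = 1/3301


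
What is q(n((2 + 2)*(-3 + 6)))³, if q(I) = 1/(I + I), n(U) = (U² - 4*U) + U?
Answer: 1/10077696 ≈ 9.9229e-8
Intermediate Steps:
n(U) = U² - 3*U
q(I) = 1/(2*I)
q(n((2 + 2)*(-3 + 6)))³ = (1/(2*((((2 + 2)*(-3 + 6))*(-3 + (2 + 2)*(-3 + 6))))))³ = (1/(2*(((4*3)*(-3 + 4*3)))))³ = (1/(2*((12*(-3 + 12)))))³ = (1/(2*((12*9))))³ = ((½)/108)³ = ((½)*(1/108))³ = (1/216)³ = 1/10077696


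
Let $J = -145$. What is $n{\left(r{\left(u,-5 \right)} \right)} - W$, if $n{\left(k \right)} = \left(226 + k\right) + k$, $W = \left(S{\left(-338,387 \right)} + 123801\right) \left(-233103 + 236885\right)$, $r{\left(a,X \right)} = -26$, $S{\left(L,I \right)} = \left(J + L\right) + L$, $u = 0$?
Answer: $-465110186$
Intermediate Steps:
$S{\left(L,I \right)} = -145 + 2 L$ ($S{\left(L,I \right)} = \left(-145 + L\right) + L = -145 + 2 L$)
$W = 465110360$ ($W = \left(\left(-145 + 2 \left(-338\right)\right) + 123801\right) \left(-233103 + 236885\right) = \left(\left(-145 - 676\right) + 123801\right) 3782 = \left(-821 + 123801\right) 3782 = 122980 \cdot 3782 = 465110360$)
$n{\left(k \right)} = 226 + 2 k$
$n{\left(r{\left(u,-5 \right)} \right)} - W = \left(226 + 2 \left(-26\right)\right) - 465110360 = \left(226 - 52\right) - 465110360 = 174 - 465110360 = -465110186$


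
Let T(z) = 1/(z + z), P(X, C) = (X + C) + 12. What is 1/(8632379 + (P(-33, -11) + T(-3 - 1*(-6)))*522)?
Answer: 1/8615762 ≈ 1.1607e-7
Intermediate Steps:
P(X, C) = 12 + C + X (P(X, C) = (C + X) + 12 = 12 + C + X)
T(z) = 1/(2*z)
1/(8632379 + (P(-33, -11) + T(-3 - 1*(-6)))*522) = 1/(8632379 + ((12 - 11 - 33) + 1/(2*(-3 - 1*(-6))))*522) = 1/(8632379 + (-32 + 1/(2*(-3 + 6)))*522) = 1/(8632379 + (-32 + (½)/3)*522) = 1/(8632379 + (-32 + (½)*(⅓))*522) = 1/(8632379 + (-32 + ⅙)*522) = 1/(8632379 - 191/6*522) = 1/(8632379 - 16617) = 1/8615762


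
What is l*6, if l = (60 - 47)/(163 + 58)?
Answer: 6/17 ≈ 0.35294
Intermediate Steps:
l = 1/17 (l = 13/221 = 13*(1/221) = 1/17 ≈ 0.058824)
l*6 = (1/17)*6 = 6/17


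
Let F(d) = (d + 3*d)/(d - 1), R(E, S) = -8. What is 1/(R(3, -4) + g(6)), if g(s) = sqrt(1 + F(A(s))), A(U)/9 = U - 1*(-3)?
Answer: -160/1179 - 2*sqrt(505)/1179 ≈ -0.17383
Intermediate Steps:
A(U) = 27 + 9*U (A(U) = 9*(U - 1*(-3)) = 9*(U + 3) = 9*(3 + U) = 27 + 9*U)
F(d) = 4*d/(-1 + d) (F(d) = (4*d)/(-1 + d) = 4*d/(-1 + d))
g(s) = sqrt(1 + 4*(27 + 9*s)/(26 + 9*s)) (g(s) = sqrt(1 + 4*(27 + 9*s)/(-1 + (27 + 9*s))) = sqrt(1 + 4*(27 + 9*s)/(26 + 9*s)))
1/(R(3, -4) + g(6)) = 1/(-8 + sqrt((134 + 45*6)/(26 + 9*6))) = 1/(-8 + sqrt((134 + 270)/(26 + 54))) = 1/(-8 + sqrt(404/80)) = 1/(-8 + sqrt((1/80)*404)) = 1/(-8 + sqrt(101/20)) = 1/(-8 + sqrt(505)/10)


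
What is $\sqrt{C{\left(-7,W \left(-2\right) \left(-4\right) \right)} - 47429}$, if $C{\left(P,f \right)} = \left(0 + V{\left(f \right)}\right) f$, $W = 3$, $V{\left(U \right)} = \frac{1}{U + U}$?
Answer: $\frac{i \sqrt{189714}}{2} \approx 217.78 i$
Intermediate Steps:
$V{\left(U \right)} = \frac{1}{2 U}$
$C{\left(P,f \right)} = \frac{1}{2}$ ($C{\left(P,f \right)} = \left(0 + \frac{1}{2 f}\right) f = \frac{1}{2 f} f = \frac{1}{2}$)
$\sqrt{C{\left(-7,W \left(-2\right) \left(-4\right) \right)} - 47429} = \sqrt{\frac{1}{2} - 47429} = \sqrt{- \frac{94857}{2}} = \frac{i \sqrt{189714}}{2}$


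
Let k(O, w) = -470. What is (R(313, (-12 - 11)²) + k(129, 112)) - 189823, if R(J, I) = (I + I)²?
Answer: 929071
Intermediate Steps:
R(J, I) = 4*I² (R(J, I) = (2*I)² = 4*I²)
(R(313, (-12 - 11)²) + k(129, 112)) - 189823 = (4*((-12 - 11)²)² - 470) - 189823 = (4*((-23)²)² - 470) - 189823 = (4*529² - 470) - 189823 = (4*279841 - 470) - 189823 = (1119364 - 470) - 189823 = 1118894 - 189823 = 929071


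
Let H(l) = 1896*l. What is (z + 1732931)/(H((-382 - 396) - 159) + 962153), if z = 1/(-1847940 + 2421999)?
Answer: -994804636930/467513075541 ≈ -2.1279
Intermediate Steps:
z = 1/574059 ≈ 1.7420e-6
(z + 1732931)/(H((-382 - 396) - 159) + 962153) = (1/574059 + 1732931)/(1896*((-382 - 396) - 159) + 962153) = 994804636930/(574059*(1896*(-778 - 159) + 962153)) = 994804636930/(574059*(1896*(-937) + 962153)) = 994804636930/(574059*(-1776552 + 962153)) = (994804636930/574059)/(-814399) = (994804636930/574059)*(-1/814399) = -994804636930/467513075541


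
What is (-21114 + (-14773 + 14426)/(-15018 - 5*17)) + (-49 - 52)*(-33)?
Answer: -268546096/15103 ≈ -17781.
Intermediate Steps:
(-21114 + (-14773 + 14426)/(-15018 - 5*17)) + (-49 - 52)*(-33) = (-21114 - 347/(-15018 - 85)) - 101*(-33) = (-21114 - 347/(-15103)) + 3333 = (-21114 - 347*(-1/15103)) + 3333 = (-21114 + 347/15103) + 3333 = -318884395/15103 + 3333 = -268546096/15103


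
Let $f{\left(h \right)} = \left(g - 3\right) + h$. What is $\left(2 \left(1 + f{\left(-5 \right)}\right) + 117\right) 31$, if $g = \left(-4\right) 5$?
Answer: $1953$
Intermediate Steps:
$g = -20$
$f{\left(h \right)} = -23 + h$ ($f{\left(h \right)} = \left(-20 - 3\right) + h = -23 + h$)
$\left(2 \left(1 + f{\left(-5 \right)}\right) + 117\right) 31 = \left(2 \left(1 - 28\right) + 117\right) 31 = \left(2 \left(-27\right) + 117\right) 31 = \left(-54 + 117\right) 31 = 63 \cdot 31 = 1953$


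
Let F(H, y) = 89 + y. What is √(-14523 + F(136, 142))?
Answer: 6*I*√397 ≈ 119.55*I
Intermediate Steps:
√(-14523 + F(136, 142)) = √(-14523 + (89 + 142)) = √(-14523 + 231) = √(-14292) = 6*I*√397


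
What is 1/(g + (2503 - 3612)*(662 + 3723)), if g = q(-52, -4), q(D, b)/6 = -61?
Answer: -1/4863331 ≈ -2.0562e-7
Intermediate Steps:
q(D, b) = -366 (q(D, b) = 6*(-61) = -366)
g = -366
1/(g + (2503 - 3612)*(662 + 3723)) = 1/(-366 + (2503 - 3612)*(662 + 3723)) = 1/(-366 - 1109*4385) = 1/(-366 - 4862965) = 1/(-4863331) = -1/4863331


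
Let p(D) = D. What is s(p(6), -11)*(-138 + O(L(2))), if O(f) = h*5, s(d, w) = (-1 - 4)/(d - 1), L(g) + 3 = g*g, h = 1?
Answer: 133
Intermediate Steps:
L(g) = -3 + g² (L(g) = -3 + g*g = -3 + g²)
s(d, w) = -5/(-1 + d)
O(f) = 5 (O(f) = 1*5 = 5)
s(p(6), -11)*(-138 + O(L(2))) = (-5/(-1 + 6))*(-138 + 5) = -5/5*(-133) = -5*⅕*(-133) = -1*(-133) = 133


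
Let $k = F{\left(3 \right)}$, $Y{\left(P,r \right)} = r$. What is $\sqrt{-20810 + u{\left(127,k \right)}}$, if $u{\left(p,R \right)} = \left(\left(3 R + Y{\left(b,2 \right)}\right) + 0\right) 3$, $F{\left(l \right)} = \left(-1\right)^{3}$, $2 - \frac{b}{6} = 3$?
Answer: $i \sqrt{20813} \approx 144.27 i$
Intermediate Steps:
$b = -6$ ($b = 12 - 18 = -6$)
$F{\left(l \right)} = -1$
$k = -1$
$u{\left(p,R \right)} = 6 + 9 R$ ($u{\left(p,R \right)} = \left(\left(3 R + 2\right) + 0\right) 3 = \left(\left(2 + 3 R\right) + 0\right) 3 = \left(2 + 3 R\right) 3 = 6 + 9 R$)
$\sqrt{-20810 + u{\left(127,k \right)}} = \sqrt{-20810 + \left(6 + 9 \left(-1\right)\right)} = \sqrt{-20810 + \left(6 - 9\right)} = \sqrt{-20810 - 3} = \sqrt{-20813} = i \sqrt{20813}$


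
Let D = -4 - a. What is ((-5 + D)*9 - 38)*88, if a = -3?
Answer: -8096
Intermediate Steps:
D = -1 (D = -4 - 1*(-3) = -4 + 3 = -1)
((-5 + D)*9 - 38)*88 = ((-5 - 1)*9 - 38)*88 = (-6*9 - 38)*88 = (-54 - 38)*88 = -92*88 = -8096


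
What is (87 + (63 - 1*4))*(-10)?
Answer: -1460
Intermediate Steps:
(87 + (63 - 1*4))*(-10) = (87 + (63 - 4))*(-10) = (87 + 59)*(-10) = 146*(-10) = -1460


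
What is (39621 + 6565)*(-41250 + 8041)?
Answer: -1533790874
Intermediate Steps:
(39621 + 6565)*(-41250 + 8041) = 46186*(-33209) = -1533790874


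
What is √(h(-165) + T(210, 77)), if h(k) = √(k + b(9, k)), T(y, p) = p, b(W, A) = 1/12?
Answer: √(2772 + 6*I*√5937)/6 ≈ 8.8052 + 0.72923*I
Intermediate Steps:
b(W, A) = 1/12
h(k) = √(1/12 + k) (h(k) = √(k + 1/12) = √(1/12 + k))
√(h(-165) + T(210, 77)) = √(√(3 + 36*(-165))/6 + 77) = √(√(3 - 5940)/6 + 77) = √(√(-5937)/6 + 77) = √((I*√5937)/6 + 77) = √(I*√5937/6 + 77) = √(77 + I*√5937/6)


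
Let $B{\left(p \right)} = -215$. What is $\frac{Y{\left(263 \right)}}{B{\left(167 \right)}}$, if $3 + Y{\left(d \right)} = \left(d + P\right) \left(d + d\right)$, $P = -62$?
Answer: $- \frac{105723}{215} \approx -491.73$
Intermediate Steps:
$Y{\left(d \right)} = -3 + 2 d \left(-62 + d\right)$ ($Y{\left(d \right)} = -3 + \left(d - 62\right) \left(d + d\right) = -3 + \left(-62 + d\right) 2 d = -3 + 2 d \left(-62 + d\right)$)
$\frac{Y{\left(263 \right)}}{B{\left(167 \right)}} = \frac{-3 - 32612 + 2 \cdot 263^{2}}{-215} = \left(-3 - 32612 + 2 \cdot 69169\right) \left(- \frac{1}{215}\right) = \left(-3 - 32612 + 138338\right) \left(- \frac{1}{215}\right) = 105723 \left(- \frac{1}{215}\right) = - \frac{105723}{215}$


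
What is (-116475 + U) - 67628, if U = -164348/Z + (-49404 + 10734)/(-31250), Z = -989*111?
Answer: -63157322012732/343059375 ≈ -1.8410e+5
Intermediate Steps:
Z = -109779
U = 938102893/343059375 (U = -164348/(-109779) + (-49404 + 10734)/(-31250) = -164348*(-1/109779) - 38670*(-1/31250) = 164348/109779 + 3867/3125 = 938102893/343059375 ≈ 2.7345)
(-116475 + U) - 67628 = (-116475 + 938102893/343059375) - 67628 = -39956902600232/343059375 - 67628 = -63157322012732/343059375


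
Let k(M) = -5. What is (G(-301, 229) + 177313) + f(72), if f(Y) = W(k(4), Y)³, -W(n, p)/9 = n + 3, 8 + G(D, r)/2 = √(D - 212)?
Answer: 183129 + 6*I*√57 ≈ 1.8313e+5 + 45.299*I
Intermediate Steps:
G(D, r) = -16 + 2*√(-212 + D) (G(D, r) = -16 + 2*√(D - 212) = -16 + 2*√(-212 + D))
W(n, p) = -27 - 9*n (W(n, p) = -9*(n + 3) = -9*(3 + n) = -27 - 9*n)
f(Y) = 5832 (f(Y) = (-27 - 9*(-5))³ = (-27 + 45)³ = 18³ = 5832)
(G(-301, 229) + 177313) + f(72) = ((-16 + 2*√(-212 - 301)) + 177313) + 5832 = ((-16 + 2*√(-513)) + 177313) + 5832 = ((-16 + 2*(3*I*√57)) + 177313) + 5832 = ((-16 + 6*I*√57) + 177313) + 5832 = (177297 + 6*I*√57) + 5832 = 183129 + 6*I*√57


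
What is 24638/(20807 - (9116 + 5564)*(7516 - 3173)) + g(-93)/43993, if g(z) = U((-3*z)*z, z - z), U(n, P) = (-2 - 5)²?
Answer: 2039087683/2803868910969 ≈ 0.00072724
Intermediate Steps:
U(n, P) = 49 (U(n, P) = (-7)² = 49)
g(z) = 49
24638/(20807 - (9116 + 5564)*(7516 - 3173)) + g(-93)/43993 = 24638/(20807 - (9116 + 5564)*(7516 - 3173)) + 49/43993 = 24638/(20807 - 14680*4343) + 49*(1/43993) = 24638/(20807 - 1*63755240) + 49/43993 = 24638/(20807 - 63755240) + 49/43993 = 24638/(-63734433) + 49/43993 = 24638*(-1/63734433) + 49/43993 = -24638/63734433 + 49/43993 = 2039087683/2803868910969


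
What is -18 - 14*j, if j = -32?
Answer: 430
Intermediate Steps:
-18 - 14*j = -18 - 14*(-32) = -18 + 448 = 430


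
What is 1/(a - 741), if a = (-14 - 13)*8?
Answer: -1/957 ≈ -0.0010449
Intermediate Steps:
a = -216 (a = -27*8 = -216)
1/(a - 741) = 1/(-216 - 741) = 1/(-957) = -1/957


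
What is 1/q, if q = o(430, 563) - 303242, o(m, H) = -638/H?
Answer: -563/170725884 ≈ -3.2977e-6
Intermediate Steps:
q = -170725884/563 (q = -638/563 - 303242 = -170725884/563 ≈ -3.0324e+5)
1/q = 1/(-170725884/563) = -563/170725884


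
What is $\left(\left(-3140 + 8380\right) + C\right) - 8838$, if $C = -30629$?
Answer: $-34227$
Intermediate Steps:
$\left(\left(-3140 + 8380\right) + C\right) - 8838 = \left(\left(-3140 + 8380\right) - 30629\right) - 8838 = \left(5240 - 30629\right) - 8838 = -25389 - 8838 = -34227$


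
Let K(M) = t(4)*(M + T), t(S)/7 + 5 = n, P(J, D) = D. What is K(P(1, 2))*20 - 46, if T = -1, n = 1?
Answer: -606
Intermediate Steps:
t(S) = -28 (t(S) = -35 + 7*1 = -35 + 7 = -28)
K(M) = 28 - 28*M (K(M) = -28*(M - 1) = -28*(-1 + M) = 28 - 28*M)
K(P(1, 2))*20 - 46 = (28 - 28*2)*20 - 46 = (28 - 56)*20 - 46 = -28*20 - 46 = -560 - 46 = -606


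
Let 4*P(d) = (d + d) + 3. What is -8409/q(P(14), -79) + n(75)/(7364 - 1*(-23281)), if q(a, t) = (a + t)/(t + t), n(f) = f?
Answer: -3619165853/194085 ≈ -18647.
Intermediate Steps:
P(d) = ¾ + d/2 (P(d) = ((d + d) + 3)/4 = (2*d + 3)/4 = (3 + 2*d)/4 = ¾ + d/2)
q(a, t) = (a + t)/(2*t) (q(a, t) = (a + t)/((2*t)) = (a + t)*(1/(2*t)) = (a + t)/(2*t))
-8409/q(P(14), -79) + n(75)/(7364 - 1*(-23281)) = -8409*(-158/((¾ + (½)*14) - 79)) + 75/(7364 - 1*(-23281)) = -8409*(-158/((¾ + 7) - 79)) + 75/(7364 + 23281) = -8409*(-158/(31/4 - 79)) + 75/30645 = -8409/((½)*(-1/79)*(-285/4)) + 75*(1/30645) = -8409/285/632 + 5/2043 = -8409*632/285 + 5/2043 = -1771496/95 + 5/2043 = -3619165853/194085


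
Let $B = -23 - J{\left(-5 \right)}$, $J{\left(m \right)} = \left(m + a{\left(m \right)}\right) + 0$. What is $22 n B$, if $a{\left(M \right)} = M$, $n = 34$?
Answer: $-9724$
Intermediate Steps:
$J{\left(m \right)} = 2 m$ ($J{\left(m \right)} = \left(m + m\right) + 0 = 2 m + 0 = 2 m$)
$B = -13$ ($B = -23 - 2 \left(-5\right) = -23 - -10 = -23 + 10 = -13$)
$22 n B = 22 \cdot 34 \left(-13\right) = 748 \left(-13\right) = -9724$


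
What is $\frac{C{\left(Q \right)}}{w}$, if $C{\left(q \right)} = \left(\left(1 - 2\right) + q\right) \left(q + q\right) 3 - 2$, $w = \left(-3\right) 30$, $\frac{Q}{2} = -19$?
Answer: $- \frac{889}{9} \approx -98.778$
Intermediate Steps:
$Q = -38$ ($Q = 2 \left(-19\right) = -38$)
$w = -90$
$C{\left(q \right)} = -2 + 6 q \left(-1 + q\right)$ ($C{\left(q \right)} = \left(-1 + q\right) 2 q 3 - 2 = 2 q \left(-1 + q\right) 3 - 2 = 6 q \left(-1 + q\right) - 2 = -2 + 6 q \left(-1 + q\right)$)
$\frac{C{\left(Q \right)}}{w} = \frac{-2 - -228 + 6 \left(-38\right)^{2}}{-90} = \left(-2 + 228 + 6 \cdot 1444\right) \left(- \frac{1}{90}\right) = \left(-2 + 228 + 8664\right) \left(- \frac{1}{90}\right) = 8890 \left(- \frac{1}{90}\right) = - \frac{889}{9}$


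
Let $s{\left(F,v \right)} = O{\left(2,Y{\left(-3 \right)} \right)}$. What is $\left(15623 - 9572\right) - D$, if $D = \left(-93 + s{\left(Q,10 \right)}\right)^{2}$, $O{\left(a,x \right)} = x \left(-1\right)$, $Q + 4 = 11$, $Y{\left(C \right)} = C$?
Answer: $-2049$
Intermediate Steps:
$Q = 7$ ($Q = -4 + 11 = 7$)
$O{\left(a,x \right)} = - x$
$s{\left(F,v \right)} = 3$ ($s{\left(F,v \right)} = \left(-1\right) \left(-3\right) = 3$)
$D = 8100$ ($D = \left(-93 + 3\right)^{2} = \left(-90\right)^{2} = 8100$)
$\left(15623 - 9572\right) - D = \left(15623 - 9572\right) - 8100 = 6051 - 8100 = -2049$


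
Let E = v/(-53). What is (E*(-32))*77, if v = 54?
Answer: 133056/53 ≈ 2510.5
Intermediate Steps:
E = -54/53 (E = 54/(-53) = 54*(-1/53) = -54/53 ≈ -1.0189)
(E*(-32))*77 = -54/53*(-32)*77 = (1728/53)*77 = 133056/53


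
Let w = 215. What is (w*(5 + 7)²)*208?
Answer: 6439680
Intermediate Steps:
(w*(5 + 7)²)*208 = (215*(5 + 7)²)*208 = (215*12²)*208 = (215*144)*208 = 30960*208 = 6439680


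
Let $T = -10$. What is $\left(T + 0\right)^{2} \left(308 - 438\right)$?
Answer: $-13000$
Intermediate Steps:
$\left(T + 0\right)^{2} \left(308 - 438\right) = \left(-10 + 0\right)^{2} \left(308 - 438\right) = \left(-10\right)^{2} \left(-130\right) = 100 \left(-130\right) = -13000$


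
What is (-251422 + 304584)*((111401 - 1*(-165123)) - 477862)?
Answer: -10703530756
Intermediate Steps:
(-251422 + 304584)*((111401 - 1*(-165123)) - 477862) = 53162*((111401 + 165123) - 477862) = 53162*(276524 - 477862) = 53162*(-201338) = -10703530756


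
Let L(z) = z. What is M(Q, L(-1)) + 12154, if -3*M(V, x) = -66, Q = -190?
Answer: 12176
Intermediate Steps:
M(V, x) = 22 (M(V, x) = -1/3*(-66) = 22)
M(Q, L(-1)) + 12154 = 22 + 12154 = 12176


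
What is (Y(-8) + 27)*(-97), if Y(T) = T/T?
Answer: -2716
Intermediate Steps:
Y(T) = 1
(Y(-8) + 27)*(-97) = (1 + 27)*(-97) = 28*(-97) = -2716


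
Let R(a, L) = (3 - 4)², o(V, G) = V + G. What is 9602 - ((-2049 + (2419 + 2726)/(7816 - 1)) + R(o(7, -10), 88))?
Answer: 6069307/521 ≈ 11649.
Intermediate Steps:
o(V, G) = G + V
R(a, L) = 1 (R(a, L) = (-1)² = 1)
9602 - ((-2049 + (2419 + 2726)/(7816 - 1)) + R(o(7, -10), 88)) = 9602 - ((-2049 + (2419 + 2726)/(7816 - 1)) + 1) = 9602 - ((-2049 + 5145/7815) + 1) = 9602 - ((-2049 + 5145*(1/7815)) + 1) = 9602 - ((-2049 + 343/521) + 1) = 9602 - (-1067186/521 + 1) = 9602 - 1*(-1066665/521) = 9602 + 1066665/521 = 6069307/521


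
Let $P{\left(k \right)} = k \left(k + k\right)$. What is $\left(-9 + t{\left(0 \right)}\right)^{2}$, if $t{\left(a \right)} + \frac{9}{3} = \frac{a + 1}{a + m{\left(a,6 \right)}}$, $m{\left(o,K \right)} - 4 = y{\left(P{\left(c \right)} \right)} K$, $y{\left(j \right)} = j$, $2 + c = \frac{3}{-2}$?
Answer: $\frac{3279721}{22801} \approx 143.84$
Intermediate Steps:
$c = - \frac{7}{2}$ ($c = -2 + \frac{3}{-2} = -2 + 3 \left(- \frac{1}{2}\right) = -2 - \frac{3}{2} = - \frac{7}{2} \approx -3.5$)
$P{\left(k \right)} = 2 k^{2}$ ($P{\left(k \right)} = k 2 k = 2 k^{2}$)
$m{\left(o,K \right)} = 4 + \frac{49 K}{2}$ ($m{\left(o,K \right)} = 4 + 2 \left(- \frac{7}{2}\right)^{2} K = 4 + 2 \cdot \frac{49}{4} K = 4 + \frac{49 K}{2}$)
$t{\left(a \right)} = -3 + \frac{1 + a}{151 + a}$ ($t{\left(a \right)} = -3 + \frac{a + 1}{a + \left(4 + \frac{49}{2} \cdot 6\right)} = -3 + \frac{1 + a}{a + \left(4 + 147\right)} = -3 + \frac{1 + a}{a + 151} = -3 + \frac{1 + a}{151 + a}$)
$\left(-9 + t{\left(0 \right)}\right)^{2} = \left(-9 + \frac{2 \left(-226 - 0\right)}{151 + 0}\right)^{2} = \left(-9 + \frac{2 \left(-226 + 0\right)}{151}\right)^{2} = \left(-9 + 2 \cdot \frac{1}{151} \left(-226\right)\right)^{2} = \left(-9 - \frac{452}{151}\right)^{2} = \left(- \frac{1811}{151}\right)^{2} = \frac{3279721}{22801}$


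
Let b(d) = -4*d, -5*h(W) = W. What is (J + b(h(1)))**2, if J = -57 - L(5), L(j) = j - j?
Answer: 78961/25 ≈ 3158.4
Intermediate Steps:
h(W) = -W/5
L(j) = 0
J = -57 (J = -57 - 1*0 = -57 + 0 = -57)
(J + b(h(1)))**2 = (-57 - (-4)/5)**2 = (-57 - 4*(-1/5))**2 = (-57 + 4/5)**2 = (-281/5)**2 = 78961/25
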